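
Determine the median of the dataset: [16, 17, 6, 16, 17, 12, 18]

16

Step 1: Sort the data in ascending order: [6, 12, 16, 16, 17, 17, 18]
Step 2: The number of values is n = 7.
Step 3: Since n is odd, the median is the middle value at position 4: 16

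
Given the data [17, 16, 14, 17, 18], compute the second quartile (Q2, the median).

17

Step 1: Sort the data: [14, 16, 17, 17, 18]
Step 2: n = 5
Step 3: Q2 is the median. Since n is odd, it is the middle value at position 3: 17
Step 4: Q2 = 17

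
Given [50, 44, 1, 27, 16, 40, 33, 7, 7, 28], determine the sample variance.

288.0111

Step 1: Compute the mean: (50 + 44 + 1 + 27 + 16 + 40 + 33 + 7 + 7 + 28) / 10 = 25.3
Step 2: Compute squared deviations from the mean:
  (50 - 25.3)^2 = 610.09
  (44 - 25.3)^2 = 349.69
  (1 - 25.3)^2 = 590.49
  (27 - 25.3)^2 = 2.89
  (16 - 25.3)^2 = 86.49
  (40 - 25.3)^2 = 216.09
  (33 - 25.3)^2 = 59.29
  (7 - 25.3)^2 = 334.89
  (7 - 25.3)^2 = 334.89
  (28 - 25.3)^2 = 7.29
Step 3: Sum of squared deviations = 2592.1
Step 4: Sample variance = 2592.1 / 9 = 288.0111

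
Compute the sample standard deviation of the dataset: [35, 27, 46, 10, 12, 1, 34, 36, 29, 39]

14.5025

Step 1: Compute the mean: 26.9
Step 2: Sum of squared deviations from the mean: 1892.9
Step 3: Sample variance = 1892.9 / 9 = 210.3222
Step 4: Standard deviation = sqrt(210.3222) = 14.5025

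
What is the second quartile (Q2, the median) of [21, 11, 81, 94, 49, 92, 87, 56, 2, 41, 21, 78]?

52.5

Step 1: Sort the data: [2, 11, 21, 21, 41, 49, 56, 78, 81, 87, 92, 94]
Step 2: n = 12
Step 3: Q2 is the median. Since n is even, it is the average of the values at positions 6 and 7:
  Q2 = (49 + 56) / 2 = 52.5
Step 4: Q2 = 52.5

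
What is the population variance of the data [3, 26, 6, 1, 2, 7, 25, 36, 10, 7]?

133.21

Step 1: Compute the mean: (3 + 26 + 6 + 1 + 2 + 7 + 25 + 36 + 10 + 7) / 10 = 12.3
Step 2: Compute squared deviations from the mean:
  (3 - 12.3)^2 = 86.49
  (26 - 12.3)^2 = 187.69
  (6 - 12.3)^2 = 39.69
  (1 - 12.3)^2 = 127.69
  (2 - 12.3)^2 = 106.09
  (7 - 12.3)^2 = 28.09
  (25 - 12.3)^2 = 161.29
  (36 - 12.3)^2 = 561.69
  (10 - 12.3)^2 = 5.29
  (7 - 12.3)^2 = 28.09
Step 3: Sum of squared deviations = 1332.1
Step 4: Population variance = 1332.1 / 10 = 133.21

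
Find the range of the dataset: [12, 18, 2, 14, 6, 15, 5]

16

Step 1: Identify the maximum value: max = 18
Step 2: Identify the minimum value: min = 2
Step 3: Range = max - min = 18 - 2 = 16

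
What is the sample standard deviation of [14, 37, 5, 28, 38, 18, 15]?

12.4824

Step 1: Compute the mean: 22.1429
Step 2: Sum of squared deviations from the mean: 934.8571
Step 3: Sample variance = 934.8571 / 6 = 155.8095
Step 4: Standard deviation = sqrt(155.8095) = 12.4824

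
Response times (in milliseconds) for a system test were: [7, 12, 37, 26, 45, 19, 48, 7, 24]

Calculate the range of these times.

41

Step 1: Identify the maximum value: max = 48
Step 2: Identify the minimum value: min = 7
Step 3: Range = max - min = 48 - 7 = 41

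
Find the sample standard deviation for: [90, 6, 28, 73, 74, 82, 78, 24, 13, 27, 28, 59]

30.2189

Step 1: Compute the mean: 48.5
Step 2: Sum of squared deviations from the mean: 10045
Step 3: Sample variance = 10045 / 11 = 913.1818
Step 4: Standard deviation = sqrt(913.1818) = 30.2189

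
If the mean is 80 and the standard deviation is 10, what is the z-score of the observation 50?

-3

Step 1: Recall the z-score formula: z = (x - mu) / sigma
Step 2: Substitute values: z = (50 - 80) / 10
Step 3: z = -30 / 10 = -3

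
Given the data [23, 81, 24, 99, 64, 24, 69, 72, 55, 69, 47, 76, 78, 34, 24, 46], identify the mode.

24

Step 1: Count the frequency of each value:
  23: appears 1 time(s)
  24: appears 3 time(s)
  34: appears 1 time(s)
  46: appears 1 time(s)
  47: appears 1 time(s)
  55: appears 1 time(s)
  64: appears 1 time(s)
  69: appears 2 time(s)
  72: appears 1 time(s)
  76: appears 1 time(s)
  78: appears 1 time(s)
  81: appears 1 time(s)
  99: appears 1 time(s)
Step 2: The value 24 appears most frequently (3 times).
Step 3: Mode = 24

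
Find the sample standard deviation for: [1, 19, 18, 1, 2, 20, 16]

9.1287

Step 1: Compute the mean: 11
Step 2: Sum of squared deviations from the mean: 500
Step 3: Sample variance = 500 / 6 = 83.3333
Step 4: Standard deviation = sqrt(83.3333) = 9.1287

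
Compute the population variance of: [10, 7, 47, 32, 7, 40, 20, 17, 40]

215.8025

Step 1: Compute the mean: (10 + 7 + 47 + 32 + 7 + 40 + 20 + 17 + 40) / 9 = 24.4444
Step 2: Compute squared deviations from the mean:
  (10 - 24.4444)^2 = 208.642
  (7 - 24.4444)^2 = 304.3086
  (47 - 24.4444)^2 = 508.7531
  (32 - 24.4444)^2 = 57.0864
  (7 - 24.4444)^2 = 304.3086
  (40 - 24.4444)^2 = 241.9753
  (20 - 24.4444)^2 = 19.7531
  (17 - 24.4444)^2 = 55.4198
  (40 - 24.4444)^2 = 241.9753
Step 3: Sum of squared deviations = 1942.2222
Step 4: Population variance = 1942.2222 / 9 = 215.8025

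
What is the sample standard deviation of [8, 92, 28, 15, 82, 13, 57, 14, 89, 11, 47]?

33.5003

Step 1: Compute the mean: 41.4545
Step 2: Sum of squared deviations from the mean: 11222.7273
Step 3: Sample variance = 11222.7273 / 10 = 1122.2727
Step 4: Standard deviation = sqrt(1122.2727) = 33.5003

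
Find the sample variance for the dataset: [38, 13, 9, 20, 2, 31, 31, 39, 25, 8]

173.8222

Step 1: Compute the mean: (38 + 13 + 9 + 20 + 2 + 31 + 31 + 39 + 25 + 8) / 10 = 21.6
Step 2: Compute squared deviations from the mean:
  (38 - 21.6)^2 = 268.96
  (13 - 21.6)^2 = 73.96
  (9 - 21.6)^2 = 158.76
  (20 - 21.6)^2 = 2.56
  (2 - 21.6)^2 = 384.16
  (31 - 21.6)^2 = 88.36
  (31 - 21.6)^2 = 88.36
  (39 - 21.6)^2 = 302.76
  (25 - 21.6)^2 = 11.56
  (8 - 21.6)^2 = 184.96
Step 3: Sum of squared deviations = 1564.4
Step 4: Sample variance = 1564.4 / 9 = 173.8222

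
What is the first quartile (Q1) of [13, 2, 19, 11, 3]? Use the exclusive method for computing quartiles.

2.5

Step 1: Sort the data: [2, 3, 11, 13, 19]
Step 2: n = 5
Step 3: Using the exclusive quartile method:
  Q1 = 2.5
  Q2 (median) = 11
  Q3 = 16
  IQR = Q3 - Q1 = 16 - 2.5 = 13.5
Step 4: Q1 = 2.5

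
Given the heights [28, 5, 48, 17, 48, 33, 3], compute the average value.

26

Step 1: Sum all values: 28 + 5 + 48 + 17 + 48 + 33 + 3 = 182
Step 2: Count the number of values: n = 7
Step 3: Mean = sum / n = 182 / 7 = 26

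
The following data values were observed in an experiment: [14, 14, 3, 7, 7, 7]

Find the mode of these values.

7

Step 1: Count the frequency of each value:
  3: appears 1 time(s)
  7: appears 3 time(s)
  14: appears 2 time(s)
Step 2: The value 7 appears most frequently (3 times).
Step 3: Mode = 7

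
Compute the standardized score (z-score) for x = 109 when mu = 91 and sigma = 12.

1.5

Step 1: Recall the z-score formula: z = (x - mu) / sigma
Step 2: Substitute values: z = (109 - 91) / 12
Step 3: z = 18 / 12 = 1.5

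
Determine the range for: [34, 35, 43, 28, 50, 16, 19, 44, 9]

41

Step 1: Identify the maximum value: max = 50
Step 2: Identify the minimum value: min = 9
Step 3: Range = max - min = 50 - 9 = 41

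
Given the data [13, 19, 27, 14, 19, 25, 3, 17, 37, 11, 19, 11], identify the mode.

19

Step 1: Count the frequency of each value:
  3: appears 1 time(s)
  11: appears 2 time(s)
  13: appears 1 time(s)
  14: appears 1 time(s)
  17: appears 1 time(s)
  19: appears 3 time(s)
  25: appears 1 time(s)
  27: appears 1 time(s)
  37: appears 1 time(s)
Step 2: The value 19 appears most frequently (3 times).
Step 3: Mode = 19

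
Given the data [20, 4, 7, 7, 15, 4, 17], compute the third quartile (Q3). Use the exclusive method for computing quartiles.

17

Step 1: Sort the data: [4, 4, 7, 7, 15, 17, 20]
Step 2: n = 7
Step 3: Using the exclusive quartile method:
  Q1 = 4
  Q2 (median) = 7
  Q3 = 17
  IQR = Q3 - Q1 = 17 - 4 = 13
Step 4: Q3 = 17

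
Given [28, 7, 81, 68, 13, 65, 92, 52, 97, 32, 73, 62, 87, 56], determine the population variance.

762.7806

Step 1: Compute the mean: (28 + 7 + 81 + 68 + 13 + 65 + 92 + 52 + 97 + 32 + 73 + 62 + 87 + 56) / 14 = 58.0714
Step 2: Compute squared deviations from the mean:
  (28 - 58.0714)^2 = 904.2908
  (7 - 58.0714)^2 = 2608.2908
  (81 - 58.0714)^2 = 525.7194
  (68 - 58.0714)^2 = 98.5765
  (13 - 58.0714)^2 = 2031.4337
  (65 - 58.0714)^2 = 48.0051
  (92 - 58.0714)^2 = 1151.148
  (52 - 58.0714)^2 = 36.8622
  (97 - 58.0714)^2 = 1515.4337
  (32 - 58.0714)^2 = 679.7194
  (73 - 58.0714)^2 = 222.8622
  (62 - 58.0714)^2 = 15.4337
  (87 - 58.0714)^2 = 836.8622
  (56 - 58.0714)^2 = 4.2908
Step 3: Sum of squared deviations = 10678.9286
Step 4: Population variance = 10678.9286 / 14 = 762.7806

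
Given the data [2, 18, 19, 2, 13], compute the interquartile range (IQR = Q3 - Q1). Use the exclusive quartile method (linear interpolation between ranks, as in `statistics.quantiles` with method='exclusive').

16.5

Step 1: Sort the data: [2, 2, 13, 18, 19]
Step 2: n = 5
Step 3: Using the exclusive quartile method:
  Q1 = 2
  Q2 (median) = 13
  Q3 = 18.5
  IQR = Q3 - Q1 = 18.5 - 2 = 16.5
Step 4: IQR = 16.5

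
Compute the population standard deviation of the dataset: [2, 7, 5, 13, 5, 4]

3.4641

Step 1: Compute the mean: 6
Step 2: Sum of squared deviations from the mean: 72
Step 3: Population variance = 72 / 6 = 12
Step 4: Standard deviation = sqrt(12) = 3.4641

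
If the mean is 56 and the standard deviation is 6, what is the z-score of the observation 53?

-0.5

Step 1: Recall the z-score formula: z = (x - mu) / sigma
Step 2: Substitute values: z = (53 - 56) / 6
Step 3: z = -3 / 6 = -0.5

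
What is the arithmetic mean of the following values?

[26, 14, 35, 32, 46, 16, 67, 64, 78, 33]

41.1

Step 1: Sum all values: 26 + 14 + 35 + 32 + 46 + 16 + 67 + 64 + 78 + 33 = 411
Step 2: Count the number of values: n = 10
Step 3: Mean = sum / n = 411 / 10 = 41.1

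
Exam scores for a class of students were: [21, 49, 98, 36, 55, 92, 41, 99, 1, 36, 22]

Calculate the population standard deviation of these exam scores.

31.6142

Step 1: Compute the mean: 50
Step 2: Sum of squared deviations from the mean: 10994
Step 3: Population variance = 10994 / 11 = 999.4545
Step 4: Standard deviation = sqrt(999.4545) = 31.6142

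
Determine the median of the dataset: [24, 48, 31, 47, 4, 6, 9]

24

Step 1: Sort the data in ascending order: [4, 6, 9, 24, 31, 47, 48]
Step 2: The number of values is n = 7.
Step 3: Since n is odd, the median is the middle value at position 4: 24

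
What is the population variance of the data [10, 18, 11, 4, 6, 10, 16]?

21.3469

Step 1: Compute the mean: (10 + 18 + 11 + 4 + 6 + 10 + 16) / 7 = 10.7143
Step 2: Compute squared deviations from the mean:
  (10 - 10.7143)^2 = 0.5102
  (18 - 10.7143)^2 = 53.0816
  (11 - 10.7143)^2 = 0.0816
  (4 - 10.7143)^2 = 45.0816
  (6 - 10.7143)^2 = 22.2245
  (10 - 10.7143)^2 = 0.5102
  (16 - 10.7143)^2 = 27.9388
Step 3: Sum of squared deviations = 149.4286
Step 4: Population variance = 149.4286 / 7 = 21.3469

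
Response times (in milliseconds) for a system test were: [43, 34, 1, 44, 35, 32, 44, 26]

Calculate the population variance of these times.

177.2344

Step 1: Compute the mean: (43 + 34 + 1 + 44 + 35 + 32 + 44 + 26) / 8 = 32.375
Step 2: Compute squared deviations from the mean:
  (43 - 32.375)^2 = 112.8906
  (34 - 32.375)^2 = 2.6406
  (1 - 32.375)^2 = 984.3906
  (44 - 32.375)^2 = 135.1406
  (35 - 32.375)^2 = 6.8906
  (32 - 32.375)^2 = 0.1406
  (44 - 32.375)^2 = 135.1406
  (26 - 32.375)^2 = 40.6406
Step 3: Sum of squared deviations = 1417.875
Step 4: Population variance = 1417.875 / 8 = 177.2344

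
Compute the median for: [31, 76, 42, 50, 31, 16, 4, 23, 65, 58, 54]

42

Step 1: Sort the data in ascending order: [4, 16, 23, 31, 31, 42, 50, 54, 58, 65, 76]
Step 2: The number of values is n = 11.
Step 3: Since n is odd, the median is the middle value at position 6: 42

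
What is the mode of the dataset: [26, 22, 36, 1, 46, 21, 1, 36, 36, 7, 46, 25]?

36

Step 1: Count the frequency of each value:
  1: appears 2 time(s)
  7: appears 1 time(s)
  21: appears 1 time(s)
  22: appears 1 time(s)
  25: appears 1 time(s)
  26: appears 1 time(s)
  36: appears 3 time(s)
  46: appears 2 time(s)
Step 2: The value 36 appears most frequently (3 times).
Step 3: Mode = 36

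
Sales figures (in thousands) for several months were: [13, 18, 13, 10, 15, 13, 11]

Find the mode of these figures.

13

Step 1: Count the frequency of each value:
  10: appears 1 time(s)
  11: appears 1 time(s)
  13: appears 3 time(s)
  15: appears 1 time(s)
  18: appears 1 time(s)
Step 2: The value 13 appears most frequently (3 times).
Step 3: Mode = 13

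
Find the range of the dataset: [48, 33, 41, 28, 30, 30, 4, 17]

44

Step 1: Identify the maximum value: max = 48
Step 2: Identify the minimum value: min = 4
Step 3: Range = max - min = 48 - 4 = 44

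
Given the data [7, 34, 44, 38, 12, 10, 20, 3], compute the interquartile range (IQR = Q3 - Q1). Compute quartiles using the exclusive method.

29.25

Step 1: Sort the data: [3, 7, 10, 12, 20, 34, 38, 44]
Step 2: n = 8
Step 3: Using the exclusive quartile method:
  Q1 = 7.75
  Q2 (median) = 16
  Q3 = 37
  IQR = Q3 - Q1 = 37 - 7.75 = 29.25
Step 4: IQR = 29.25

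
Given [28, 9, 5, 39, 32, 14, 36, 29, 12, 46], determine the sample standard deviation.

14.0554

Step 1: Compute the mean: 25
Step 2: Sum of squared deviations from the mean: 1778
Step 3: Sample variance = 1778 / 9 = 197.5556
Step 4: Standard deviation = sqrt(197.5556) = 14.0554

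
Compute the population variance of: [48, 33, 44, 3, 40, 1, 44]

341.9592

Step 1: Compute the mean: (48 + 33 + 44 + 3 + 40 + 1 + 44) / 7 = 30.4286
Step 2: Compute squared deviations from the mean:
  (48 - 30.4286)^2 = 308.7551
  (33 - 30.4286)^2 = 6.6122
  (44 - 30.4286)^2 = 184.1837
  (3 - 30.4286)^2 = 752.3265
  (40 - 30.4286)^2 = 91.6122
  (1 - 30.4286)^2 = 866.0408
  (44 - 30.4286)^2 = 184.1837
Step 3: Sum of squared deviations = 2393.7143
Step 4: Population variance = 2393.7143 / 7 = 341.9592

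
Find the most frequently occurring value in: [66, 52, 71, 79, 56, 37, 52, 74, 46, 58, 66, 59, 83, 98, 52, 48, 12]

52

Step 1: Count the frequency of each value:
  12: appears 1 time(s)
  37: appears 1 time(s)
  46: appears 1 time(s)
  48: appears 1 time(s)
  52: appears 3 time(s)
  56: appears 1 time(s)
  58: appears 1 time(s)
  59: appears 1 time(s)
  66: appears 2 time(s)
  71: appears 1 time(s)
  74: appears 1 time(s)
  79: appears 1 time(s)
  83: appears 1 time(s)
  98: appears 1 time(s)
Step 2: The value 52 appears most frequently (3 times).
Step 3: Mode = 52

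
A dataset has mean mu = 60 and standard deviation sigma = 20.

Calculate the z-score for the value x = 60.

0

Step 1: Recall the z-score formula: z = (x - mu) / sigma
Step 2: Substitute values: z = (60 - 60) / 20
Step 3: z = 0 / 20 = 0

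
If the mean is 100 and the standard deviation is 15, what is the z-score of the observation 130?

2

Step 1: Recall the z-score formula: z = (x - mu) / sigma
Step 2: Substitute values: z = (130 - 100) / 15
Step 3: z = 30 / 15 = 2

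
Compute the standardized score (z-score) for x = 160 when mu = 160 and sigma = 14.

0

Step 1: Recall the z-score formula: z = (x - mu) / sigma
Step 2: Substitute values: z = (160 - 160) / 14
Step 3: z = 0 / 14 = 0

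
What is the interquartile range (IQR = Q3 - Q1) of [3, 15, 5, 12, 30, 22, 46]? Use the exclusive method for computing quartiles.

25

Step 1: Sort the data: [3, 5, 12, 15, 22, 30, 46]
Step 2: n = 7
Step 3: Using the exclusive quartile method:
  Q1 = 5
  Q2 (median) = 15
  Q3 = 30
  IQR = Q3 - Q1 = 30 - 5 = 25
Step 4: IQR = 25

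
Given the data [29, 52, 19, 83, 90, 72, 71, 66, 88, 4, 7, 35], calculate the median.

59

Step 1: Sort the data in ascending order: [4, 7, 19, 29, 35, 52, 66, 71, 72, 83, 88, 90]
Step 2: The number of values is n = 12.
Step 3: Since n is even, the median is the average of positions 6 and 7:
  Median = (52 + 66) / 2 = 59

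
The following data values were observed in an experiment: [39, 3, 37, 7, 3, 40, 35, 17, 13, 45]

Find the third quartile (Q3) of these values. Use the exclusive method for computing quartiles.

39.25

Step 1: Sort the data: [3, 3, 7, 13, 17, 35, 37, 39, 40, 45]
Step 2: n = 10
Step 3: Using the exclusive quartile method:
  Q1 = 6
  Q2 (median) = 26
  Q3 = 39.25
  IQR = Q3 - Q1 = 39.25 - 6 = 33.25
Step 4: Q3 = 39.25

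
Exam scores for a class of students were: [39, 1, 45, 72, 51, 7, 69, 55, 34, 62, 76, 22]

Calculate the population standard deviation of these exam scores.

23.7222

Step 1: Compute the mean: 44.4167
Step 2: Sum of squared deviations from the mean: 6752.9167
Step 3: Population variance = 6752.9167 / 12 = 562.7431
Step 4: Standard deviation = sqrt(562.7431) = 23.7222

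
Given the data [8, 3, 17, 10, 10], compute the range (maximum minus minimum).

14

Step 1: Identify the maximum value: max = 17
Step 2: Identify the minimum value: min = 3
Step 3: Range = max - min = 17 - 3 = 14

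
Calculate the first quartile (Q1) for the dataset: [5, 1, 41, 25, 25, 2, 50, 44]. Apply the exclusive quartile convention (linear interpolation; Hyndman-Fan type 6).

2.75

Step 1: Sort the data: [1, 2, 5, 25, 25, 41, 44, 50]
Step 2: n = 8
Step 3: Using the exclusive quartile method:
  Q1 = 2.75
  Q2 (median) = 25
  Q3 = 43.25
  IQR = Q3 - Q1 = 43.25 - 2.75 = 40.5
Step 4: Q1 = 2.75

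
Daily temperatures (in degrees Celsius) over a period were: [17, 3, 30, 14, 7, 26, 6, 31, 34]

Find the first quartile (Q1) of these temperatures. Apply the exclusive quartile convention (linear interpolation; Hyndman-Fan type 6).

6.5

Step 1: Sort the data: [3, 6, 7, 14, 17, 26, 30, 31, 34]
Step 2: n = 9
Step 3: Using the exclusive quartile method:
  Q1 = 6.5
  Q2 (median) = 17
  Q3 = 30.5
  IQR = Q3 - Q1 = 30.5 - 6.5 = 24
Step 4: Q1 = 6.5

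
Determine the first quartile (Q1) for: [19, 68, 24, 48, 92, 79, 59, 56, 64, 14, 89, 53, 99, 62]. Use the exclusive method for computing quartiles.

42

Step 1: Sort the data: [14, 19, 24, 48, 53, 56, 59, 62, 64, 68, 79, 89, 92, 99]
Step 2: n = 14
Step 3: Using the exclusive quartile method:
  Q1 = 42
  Q2 (median) = 60.5
  Q3 = 81.5
  IQR = Q3 - Q1 = 81.5 - 42 = 39.5
Step 4: Q1 = 42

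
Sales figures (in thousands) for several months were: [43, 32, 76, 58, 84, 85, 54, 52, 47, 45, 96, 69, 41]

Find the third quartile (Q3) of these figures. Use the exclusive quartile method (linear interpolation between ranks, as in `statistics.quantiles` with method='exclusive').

80

Step 1: Sort the data: [32, 41, 43, 45, 47, 52, 54, 58, 69, 76, 84, 85, 96]
Step 2: n = 13
Step 3: Using the exclusive quartile method:
  Q1 = 44
  Q2 (median) = 54
  Q3 = 80
  IQR = Q3 - Q1 = 80 - 44 = 36
Step 4: Q3 = 80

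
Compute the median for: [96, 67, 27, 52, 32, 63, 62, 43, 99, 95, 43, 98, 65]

63

Step 1: Sort the data in ascending order: [27, 32, 43, 43, 52, 62, 63, 65, 67, 95, 96, 98, 99]
Step 2: The number of values is n = 13.
Step 3: Since n is odd, the median is the middle value at position 7: 63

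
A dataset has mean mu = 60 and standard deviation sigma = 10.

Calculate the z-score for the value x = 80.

2

Step 1: Recall the z-score formula: z = (x - mu) / sigma
Step 2: Substitute values: z = (80 - 60) / 10
Step 3: z = 20 / 10 = 2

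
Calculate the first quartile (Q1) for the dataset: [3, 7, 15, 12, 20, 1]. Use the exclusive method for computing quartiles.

2.5

Step 1: Sort the data: [1, 3, 7, 12, 15, 20]
Step 2: n = 6
Step 3: Using the exclusive quartile method:
  Q1 = 2.5
  Q2 (median) = 9.5
  Q3 = 16.25
  IQR = Q3 - Q1 = 16.25 - 2.5 = 13.75
Step 4: Q1 = 2.5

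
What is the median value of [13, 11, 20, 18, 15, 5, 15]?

15

Step 1: Sort the data in ascending order: [5, 11, 13, 15, 15, 18, 20]
Step 2: The number of values is n = 7.
Step 3: Since n is odd, the median is the middle value at position 4: 15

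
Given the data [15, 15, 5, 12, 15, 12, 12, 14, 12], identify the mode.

12

Step 1: Count the frequency of each value:
  5: appears 1 time(s)
  12: appears 4 time(s)
  14: appears 1 time(s)
  15: appears 3 time(s)
Step 2: The value 12 appears most frequently (4 times).
Step 3: Mode = 12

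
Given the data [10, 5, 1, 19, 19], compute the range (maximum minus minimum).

18

Step 1: Identify the maximum value: max = 19
Step 2: Identify the minimum value: min = 1
Step 3: Range = max - min = 19 - 1 = 18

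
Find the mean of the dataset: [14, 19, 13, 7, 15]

13.6

Step 1: Sum all values: 14 + 19 + 13 + 7 + 15 = 68
Step 2: Count the number of values: n = 5
Step 3: Mean = sum / n = 68 / 5 = 13.6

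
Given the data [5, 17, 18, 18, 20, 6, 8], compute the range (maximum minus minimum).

15

Step 1: Identify the maximum value: max = 20
Step 2: Identify the minimum value: min = 5
Step 3: Range = max - min = 20 - 5 = 15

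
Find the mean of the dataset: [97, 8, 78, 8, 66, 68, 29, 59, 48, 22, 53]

48.7273

Step 1: Sum all values: 97 + 8 + 78 + 8 + 66 + 68 + 29 + 59 + 48 + 22 + 53 = 536
Step 2: Count the number of values: n = 11
Step 3: Mean = sum / n = 536 / 11 = 48.7273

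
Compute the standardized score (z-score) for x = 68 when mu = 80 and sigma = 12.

-1

Step 1: Recall the z-score formula: z = (x - mu) / sigma
Step 2: Substitute values: z = (68 - 80) / 12
Step 3: z = -12 / 12 = -1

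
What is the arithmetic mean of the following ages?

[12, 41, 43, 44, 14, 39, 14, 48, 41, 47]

34.3

Step 1: Sum all values: 12 + 41 + 43 + 44 + 14 + 39 + 14 + 48 + 41 + 47 = 343
Step 2: Count the number of values: n = 10
Step 3: Mean = sum / n = 343 / 10 = 34.3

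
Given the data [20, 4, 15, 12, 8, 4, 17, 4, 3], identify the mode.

4

Step 1: Count the frequency of each value:
  3: appears 1 time(s)
  4: appears 3 time(s)
  8: appears 1 time(s)
  12: appears 1 time(s)
  15: appears 1 time(s)
  17: appears 1 time(s)
  20: appears 1 time(s)
Step 2: The value 4 appears most frequently (3 times).
Step 3: Mode = 4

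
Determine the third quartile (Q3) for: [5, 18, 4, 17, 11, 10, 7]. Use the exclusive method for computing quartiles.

17

Step 1: Sort the data: [4, 5, 7, 10, 11, 17, 18]
Step 2: n = 7
Step 3: Using the exclusive quartile method:
  Q1 = 5
  Q2 (median) = 10
  Q3 = 17
  IQR = Q3 - Q1 = 17 - 5 = 12
Step 4: Q3 = 17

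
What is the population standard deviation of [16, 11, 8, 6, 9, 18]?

4.3076

Step 1: Compute the mean: 11.3333
Step 2: Sum of squared deviations from the mean: 111.3333
Step 3: Population variance = 111.3333 / 6 = 18.5556
Step 4: Standard deviation = sqrt(18.5556) = 4.3076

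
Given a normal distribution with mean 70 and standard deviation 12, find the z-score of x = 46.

-2

Step 1: Recall the z-score formula: z = (x - mu) / sigma
Step 2: Substitute values: z = (46 - 70) / 12
Step 3: z = -24 / 12 = -2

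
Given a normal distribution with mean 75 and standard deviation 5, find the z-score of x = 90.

3

Step 1: Recall the z-score formula: z = (x - mu) / sigma
Step 2: Substitute values: z = (90 - 75) / 5
Step 3: z = 15 / 5 = 3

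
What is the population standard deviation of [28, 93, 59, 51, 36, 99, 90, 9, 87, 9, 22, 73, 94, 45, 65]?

30.589

Step 1: Compute the mean: 57.3333
Step 2: Sum of squared deviations from the mean: 14035.3333
Step 3: Population variance = 14035.3333 / 15 = 935.6889
Step 4: Standard deviation = sqrt(935.6889) = 30.589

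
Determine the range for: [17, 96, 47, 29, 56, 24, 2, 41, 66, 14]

94

Step 1: Identify the maximum value: max = 96
Step 2: Identify the minimum value: min = 2
Step 3: Range = max - min = 96 - 2 = 94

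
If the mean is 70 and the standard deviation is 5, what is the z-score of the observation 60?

-2

Step 1: Recall the z-score formula: z = (x - mu) / sigma
Step 2: Substitute values: z = (60 - 70) / 5
Step 3: z = -10 / 5 = -2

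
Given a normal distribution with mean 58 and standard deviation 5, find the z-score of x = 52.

-1.2

Step 1: Recall the z-score formula: z = (x - mu) / sigma
Step 2: Substitute values: z = (52 - 58) / 5
Step 3: z = -6 / 5 = -1.2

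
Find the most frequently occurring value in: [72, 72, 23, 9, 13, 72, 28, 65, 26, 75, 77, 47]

72

Step 1: Count the frequency of each value:
  9: appears 1 time(s)
  13: appears 1 time(s)
  23: appears 1 time(s)
  26: appears 1 time(s)
  28: appears 1 time(s)
  47: appears 1 time(s)
  65: appears 1 time(s)
  72: appears 3 time(s)
  75: appears 1 time(s)
  77: appears 1 time(s)
Step 2: The value 72 appears most frequently (3 times).
Step 3: Mode = 72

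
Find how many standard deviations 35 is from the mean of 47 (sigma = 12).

-1

Step 1: Recall the z-score formula: z = (x - mu) / sigma
Step 2: Substitute values: z = (35 - 47) / 12
Step 3: z = -12 / 12 = -1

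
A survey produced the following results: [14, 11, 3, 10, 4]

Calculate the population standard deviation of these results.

4.2237

Step 1: Compute the mean: 8.4
Step 2: Sum of squared deviations from the mean: 89.2
Step 3: Population variance = 89.2 / 5 = 17.84
Step 4: Standard deviation = sqrt(17.84) = 4.2237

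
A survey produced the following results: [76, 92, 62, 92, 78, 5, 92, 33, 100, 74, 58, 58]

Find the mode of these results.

92

Step 1: Count the frequency of each value:
  5: appears 1 time(s)
  33: appears 1 time(s)
  58: appears 2 time(s)
  62: appears 1 time(s)
  74: appears 1 time(s)
  76: appears 1 time(s)
  78: appears 1 time(s)
  92: appears 3 time(s)
  100: appears 1 time(s)
Step 2: The value 92 appears most frequently (3 times).
Step 3: Mode = 92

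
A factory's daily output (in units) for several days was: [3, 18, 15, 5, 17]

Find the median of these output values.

15

Step 1: Sort the data in ascending order: [3, 5, 15, 17, 18]
Step 2: The number of values is n = 5.
Step 3: Since n is odd, the median is the middle value at position 3: 15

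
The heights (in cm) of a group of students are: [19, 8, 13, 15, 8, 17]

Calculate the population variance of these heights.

17.5556

Step 1: Compute the mean: (19 + 8 + 13 + 15 + 8 + 17) / 6 = 13.3333
Step 2: Compute squared deviations from the mean:
  (19 - 13.3333)^2 = 32.1111
  (8 - 13.3333)^2 = 28.4444
  (13 - 13.3333)^2 = 0.1111
  (15 - 13.3333)^2 = 2.7778
  (8 - 13.3333)^2 = 28.4444
  (17 - 13.3333)^2 = 13.4444
Step 3: Sum of squared deviations = 105.3333
Step 4: Population variance = 105.3333 / 6 = 17.5556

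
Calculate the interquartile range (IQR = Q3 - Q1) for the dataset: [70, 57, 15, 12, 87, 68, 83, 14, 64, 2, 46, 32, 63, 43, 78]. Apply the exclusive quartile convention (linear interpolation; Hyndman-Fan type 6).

55

Step 1: Sort the data: [2, 12, 14, 15, 32, 43, 46, 57, 63, 64, 68, 70, 78, 83, 87]
Step 2: n = 15
Step 3: Using the exclusive quartile method:
  Q1 = 15
  Q2 (median) = 57
  Q3 = 70
  IQR = Q3 - Q1 = 70 - 15 = 55
Step 4: IQR = 55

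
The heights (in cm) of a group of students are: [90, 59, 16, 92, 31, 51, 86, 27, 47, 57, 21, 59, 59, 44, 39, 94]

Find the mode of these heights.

59

Step 1: Count the frequency of each value:
  16: appears 1 time(s)
  21: appears 1 time(s)
  27: appears 1 time(s)
  31: appears 1 time(s)
  39: appears 1 time(s)
  44: appears 1 time(s)
  47: appears 1 time(s)
  51: appears 1 time(s)
  57: appears 1 time(s)
  59: appears 3 time(s)
  86: appears 1 time(s)
  90: appears 1 time(s)
  92: appears 1 time(s)
  94: appears 1 time(s)
Step 2: The value 59 appears most frequently (3 times).
Step 3: Mode = 59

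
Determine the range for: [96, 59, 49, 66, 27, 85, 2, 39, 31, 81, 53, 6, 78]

94

Step 1: Identify the maximum value: max = 96
Step 2: Identify the minimum value: min = 2
Step 3: Range = max - min = 96 - 2 = 94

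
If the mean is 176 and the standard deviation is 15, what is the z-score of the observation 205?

1.9333

Step 1: Recall the z-score formula: z = (x - mu) / sigma
Step 2: Substitute values: z = (205 - 176) / 15
Step 3: z = 29 / 15 = 1.9333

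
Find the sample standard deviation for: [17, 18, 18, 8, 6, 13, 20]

5.438

Step 1: Compute the mean: 14.2857
Step 2: Sum of squared deviations from the mean: 177.4286
Step 3: Sample variance = 177.4286 / 6 = 29.5714
Step 4: Standard deviation = sqrt(29.5714) = 5.438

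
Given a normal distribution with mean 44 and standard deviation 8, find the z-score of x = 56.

1.5

Step 1: Recall the z-score formula: z = (x - mu) / sigma
Step 2: Substitute values: z = (56 - 44) / 8
Step 3: z = 12 / 8 = 1.5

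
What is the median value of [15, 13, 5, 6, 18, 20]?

14

Step 1: Sort the data in ascending order: [5, 6, 13, 15, 18, 20]
Step 2: The number of values is n = 6.
Step 3: Since n is even, the median is the average of positions 3 and 4:
  Median = (13 + 15) / 2 = 14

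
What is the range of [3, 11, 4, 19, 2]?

17

Step 1: Identify the maximum value: max = 19
Step 2: Identify the minimum value: min = 2
Step 3: Range = max - min = 19 - 2 = 17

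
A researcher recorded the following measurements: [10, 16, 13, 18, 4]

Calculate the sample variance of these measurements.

30.2

Step 1: Compute the mean: (10 + 16 + 13 + 18 + 4) / 5 = 12.2
Step 2: Compute squared deviations from the mean:
  (10 - 12.2)^2 = 4.84
  (16 - 12.2)^2 = 14.44
  (13 - 12.2)^2 = 0.64
  (18 - 12.2)^2 = 33.64
  (4 - 12.2)^2 = 67.24
Step 3: Sum of squared deviations = 120.8
Step 4: Sample variance = 120.8 / 4 = 30.2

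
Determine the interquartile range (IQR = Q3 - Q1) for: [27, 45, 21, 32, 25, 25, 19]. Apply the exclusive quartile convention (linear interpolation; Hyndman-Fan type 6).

11

Step 1: Sort the data: [19, 21, 25, 25, 27, 32, 45]
Step 2: n = 7
Step 3: Using the exclusive quartile method:
  Q1 = 21
  Q2 (median) = 25
  Q3 = 32
  IQR = Q3 - Q1 = 32 - 21 = 11
Step 4: IQR = 11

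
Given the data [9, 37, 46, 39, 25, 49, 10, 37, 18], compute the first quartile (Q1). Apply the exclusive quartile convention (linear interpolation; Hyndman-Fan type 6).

14

Step 1: Sort the data: [9, 10, 18, 25, 37, 37, 39, 46, 49]
Step 2: n = 9
Step 3: Using the exclusive quartile method:
  Q1 = 14
  Q2 (median) = 37
  Q3 = 42.5
  IQR = Q3 - Q1 = 42.5 - 14 = 28.5
Step 4: Q1 = 14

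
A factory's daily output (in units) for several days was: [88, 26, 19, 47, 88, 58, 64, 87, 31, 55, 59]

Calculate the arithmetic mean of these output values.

56.5455

Step 1: Sum all values: 88 + 26 + 19 + 47 + 88 + 58 + 64 + 87 + 31 + 55 + 59 = 622
Step 2: Count the number of values: n = 11
Step 3: Mean = sum / n = 622 / 11 = 56.5455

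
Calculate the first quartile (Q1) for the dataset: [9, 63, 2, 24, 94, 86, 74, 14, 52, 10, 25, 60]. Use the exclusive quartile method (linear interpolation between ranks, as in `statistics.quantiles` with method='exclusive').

11

Step 1: Sort the data: [2, 9, 10, 14, 24, 25, 52, 60, 63, 74, 86, 94]
Step 2: n = 12
Step 3: Using the exclusive quartile method:
  Q1 = 11
  Q2 (median) = 38.5
  Q3 = 71.25
  IQR = Q3 - Q1 = 71.25 - 11 = 60.25
Step 4: Q1 = 11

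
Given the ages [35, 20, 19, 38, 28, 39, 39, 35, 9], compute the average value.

29.1111

Step 1: Sum all values: 35 + 20 + 19 + 38 + 28 + 39 + 39 + 35 + 9 = 262
Step 2: Count the number of values: n = 9
Step 3: Mean = sum / n = 262 / 9 = 29.1111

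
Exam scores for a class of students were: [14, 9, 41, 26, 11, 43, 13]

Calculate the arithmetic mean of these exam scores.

22.4286

Step 1: Sum all values: 14 + 9 + 41 + 26 + 11 + 43 + 13 = 157
Step 2: Count the number of values: n = 7
Step 3: Mean = sum / n = 157 / 7 = 22.4286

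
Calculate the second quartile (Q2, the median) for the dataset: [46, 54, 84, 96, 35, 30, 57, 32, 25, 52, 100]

52

Step 1: Sort the data: [25, 30, 32, 35, 46, 52, 54, 57, 84, 96, 100]
Step 2: n = 11
Step 3: Q2 is the median. Since n is odd, it is the middle value at position 6: 52
Step 4: Q2 = 52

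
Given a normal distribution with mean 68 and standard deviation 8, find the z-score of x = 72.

0.5

Step 1: Recall the z-score formula: z = (x - mu) / sigma
Step 2: Substitute values: z = (72 - 68) / 8
Step 3: z = 4 / 8 = 0.5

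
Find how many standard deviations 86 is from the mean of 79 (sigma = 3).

2.3333

Step 1: Recall the z-score formula: z = (x - mu) / sigma
Step 2: Substitute values: z = (86 - 79) / 3
Step 3: z = 7 / 3 = 2.3333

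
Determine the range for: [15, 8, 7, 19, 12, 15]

12

Step 1: Identify the maximum value: max = 19
Step 2: Identify the minimum value: min = 7
Step 3: Range = max - min = 19 - 7 = 12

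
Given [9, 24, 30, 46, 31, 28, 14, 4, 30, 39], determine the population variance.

154.85

Step 1: Compute the mean: (9 + 24 + 30 + 46 + 31 + 28 + 14 + 4 + 30 + 39) / 10 = 25.5
Step 2: Compute squared deviations from the mean:
  (9 - 25.5)^2 = 272.25
  (24 - 25.5)^2 = 2.25
  (30 - 25.5)^2 = 20.25
  (46 - 25.5)^2 = 420.25
  (31 - 25.5)^2 = 30.25
  (28 - 25.5)^2 = 6.25
  (14 - 25.5)^2 = 132.25
  (4 - 25.5)^2 = 462.25
  (30 - 25.5)^2 = 20.25
  (39 - 25.5)^2 = 182.25
Step 3: Sum of squared deviations = 1548.5
Step 4: Population variance = 1548.5 / 10 = 154.85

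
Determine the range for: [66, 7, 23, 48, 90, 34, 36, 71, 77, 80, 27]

83

Step 1: Identify the maximum value: max = 90
Step 2: Identify the minimum value: min = 7
Step 3: Range = max - min = 90 - 7 = 83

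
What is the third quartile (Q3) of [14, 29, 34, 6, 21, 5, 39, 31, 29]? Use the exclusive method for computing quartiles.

32.5

Step 1: Sort the data: [5, 6, 14, 21, 29, 29, 31, 34, 39]
Step 2: n = 9
Step 3: Using the exclusive quartile method:
  Q1 = 10
  Q2 (median) = 29
  Q3 = 32.5
  IQR = Q3 - Q1 = 32.5 - 10 = 22.5
Step 4: Q3 = 32.5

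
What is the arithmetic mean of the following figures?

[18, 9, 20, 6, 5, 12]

11.6667

Step 1: Sum all values: 18 + 9 + 20 + 6 + 5 + 12 = 70
Step 2: Count the number of values: n = 6
Step 3: Mean = sum / n = 70 / 6 = 11.6667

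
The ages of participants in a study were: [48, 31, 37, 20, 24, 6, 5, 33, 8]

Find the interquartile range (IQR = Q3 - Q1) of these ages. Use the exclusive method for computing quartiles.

28

Step 1: Sort the data: [5, 6, 8, 20, 24, 31, 33, 37, 48]
Step 2: n = 9
Step 3: Using the exclusive quartile method:
  Q1 = 7
  Q2 (median) = 24
  Q3 = 35
  IQR = Q3 - Q1 = 35 - 7 = 28
Step 4: IQR = 28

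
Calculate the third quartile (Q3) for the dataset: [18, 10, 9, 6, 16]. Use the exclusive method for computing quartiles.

17

Step 1: Sort the data: [6, 9, 10, 16, 18]
Step 2: n = 5
Step 3: Using the exclusive quartile method:
  Q1 = 7.5
  Q2 (median) = 10
  Q3 = 17
  IQR = Q3 - Q1 = 17 - 7.5 = 9.5
Step 4: Q3 = 17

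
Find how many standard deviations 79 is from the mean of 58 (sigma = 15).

1.4

Step 1: Recall the z-score formula: z = (x - mu) / sigma
Step 2: Substitute values: z = (79 - 58) / 15
Step 3: z = 21 / 15 = 1.4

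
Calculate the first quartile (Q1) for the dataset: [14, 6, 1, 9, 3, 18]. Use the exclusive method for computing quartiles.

2.5

Step 1: Sort the data: [1, 3, 6, 9, 14, 18]
Step 2: n = 6
Step 3: Using the exclusive quartile method:
  Q1 = 2.5
  Q2 (median) = 7.5
  Q3 = 15
  IQR = Q3 - Q1 = 15 - 2.5 = 12.5
Step 4: Q1 = 2.5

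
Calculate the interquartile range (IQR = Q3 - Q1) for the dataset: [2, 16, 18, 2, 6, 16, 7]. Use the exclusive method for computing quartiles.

14

Step 1: Sort the data: [2, 2, 6, 7, 16, 16, 18]
Step 2: n = 7
Step 3: Using the exclusive quartile method:
  Q1 = 2
  Q2 (median) = 7
  Q3 = 16
  IQR = Q3 - Q1 = 16 - 2 = 14
Step 4: IQR = 14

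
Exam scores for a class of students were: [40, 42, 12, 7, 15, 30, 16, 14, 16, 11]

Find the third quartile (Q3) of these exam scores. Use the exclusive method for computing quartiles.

32.5

Step 1: Sort the data: [7, 11, 12, 14, 15, 16, 16, 30, 40, 42]
Step 2: n = 10
Step 3: Using the exclusive quartile method:
  Q1 = 11.75
  Q2 (median) = 15.5
  Q3 = 32.5
  IQR = Q3 - Q1 = 32.5 - 11.75 = 20.75
Step 4: Q3 = 32.5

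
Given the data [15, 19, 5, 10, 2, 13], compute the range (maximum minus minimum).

17

Step 1: Identify the maximum value: max = 19
Step 2: Identify the minimum value: min = 2
Step 3: Range = max - min = 19 - 2 = 17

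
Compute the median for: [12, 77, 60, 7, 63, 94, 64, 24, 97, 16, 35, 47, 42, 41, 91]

47

Step 1: Sort the data in ascending order: [7, 12, 16, 24, 35, 41, 42, 47, 60, 63, 64, 77, 91, 94, 97]
Step 2: The number of values is n = 15.
Step 3: Since n is odd, the median is the middle value at position 8: 47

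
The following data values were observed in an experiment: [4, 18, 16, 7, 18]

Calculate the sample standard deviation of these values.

6.6182

Step 1: Compute the mean: 12.6
Step 2: Sum of squared deviations from the mean: 175.2
Step 3: Sample variance = 175.2 / 4 = 43.8
Step 4: Standard deviation = sqrt(43.8) = 6.6182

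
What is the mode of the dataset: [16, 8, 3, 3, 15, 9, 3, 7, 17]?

3

Step 1: Count the frequency of each value:
  3: appears 3 time(s)
  7: appears 1 time(s)
  8: appears 1 time(s)
  9: appears 1 time(s)
  15: appears 1 time(s)
  16: appears 1 time(s)
  17: appears 1 time(s)
Step 2: The value 3 appears most frequently (3 times).
Step 3: Mode = 3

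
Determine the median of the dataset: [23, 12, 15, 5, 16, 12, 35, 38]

15.5

Step 1: Sort the data in ascending order: [5, 12, 12, 15, 16, 23, 35, 38]
Step 2: The number of values is n = 8.
Step 3: Since n is even, the median is the average of positions 4 and 5:
  Median = (15 + 16) / 2 = 15.5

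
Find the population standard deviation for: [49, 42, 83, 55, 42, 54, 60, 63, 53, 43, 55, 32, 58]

12.032

Step 1: Compute the mean: 53
Step 2: Sum of squared deviations from the mean: 1882
Step 3: Population variance = 1882 / 13 = 144.7692
Step 4: Standard deviation = sqrt(144.7692) = 12.032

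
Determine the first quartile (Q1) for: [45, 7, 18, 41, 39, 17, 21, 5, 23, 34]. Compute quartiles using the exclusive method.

14.5

Step 1: Sort the data: [5, 7, 17, 18, 21, 23, 34, 39, 41, 45]
Step 2: n = 10
Step 3: Using the exclusive quartile method:
  Q1 = 14.5
  Q2 (median) = 22
  Q3 = 39.5
  IQR = Q3 - Q1 = 39.5 - 14.5 = 25
Step 4: Q1 = 14.5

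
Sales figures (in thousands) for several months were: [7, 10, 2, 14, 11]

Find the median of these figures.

10

Step 1: Sort the data in ascending order: [2, 7, 10, 11, 14]
Step 2: The number of values is n = 5.
Step 3: Since n is odd, the median is the middle value at position 3: 10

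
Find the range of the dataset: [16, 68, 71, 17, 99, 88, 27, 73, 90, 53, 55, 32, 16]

83

Step 1: Identify the maximum value: max = 99
Step 2: Identify the minimum value: min = 16
Step 3: Range = max - min = 99 - 16 = 83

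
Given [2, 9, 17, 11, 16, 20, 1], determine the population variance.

46.6939

Step 1: Compute the mean: (2 + 9 + 17 + 11 + 16 + 20 + 1) / 7 = 10.8571
Step 2: Compute squared deviations from the mean:
  (2 - 10.8571)^2 = 78.449
  (9 - 10.8571)^2 = 3.449
  (17 - 10.8571)^2 = 37.7347
  (11 - 10.8571)^2 = 0.0204
  (16 - 10.8571)^2 = 26.449
  (20 - 10.8571)^2 = 83.5918
  (1 - 10.8571)^2 = 97.1633
Step 3: Sum of squared deviations = 326.8571
Step 4: Population variance = 326.8571 / 7 = 46.6939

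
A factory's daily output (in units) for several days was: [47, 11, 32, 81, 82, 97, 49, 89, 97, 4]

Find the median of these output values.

65

Step 1: Sort the data in ascending order: [4, 11, 32, 47, 49, 81, 82, 89, 97, 97]
Step 2: The number of values is n = 10.
Step 3: Since n is even, the median is the average of positions 5 and 6:
  Median = (49 + 81) / 2 = 65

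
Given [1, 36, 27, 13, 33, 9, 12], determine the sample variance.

176.2381

Step 1: Compute the mean: (1 + 36 + 27 + 13 + 33 + 9 + 12) / 7 = 18.7143
Step 2: Compute squared deviations from the mean:
  (1 - 18.7143)^2 = 313.7959
  (36 - 18.7143)^2 = 298.7959
  (27 - 18.7143)^2 = 68.6531
  (13 - 18.7143)^2 = 32.6531
  (33 - 18.7143)^2 = 204.0816
  (9 - 18.7143)^2 = 94.3673
  (12 - 18.7143)^2 = 45.0816
Step 3: Sum of squared deviations = 1057.4286
Step 4: Sample variance = 1057.4286 / 6 = 176.2381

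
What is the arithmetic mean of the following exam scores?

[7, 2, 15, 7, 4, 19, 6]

8.5714

Step 1: Sum all values: 7 + 2 + 15 + 7 + 4 + 19 + 6 = 60
Step 2: Count the number of values: n = 7
Step 3: Mean = sum / n = 60 / 7 = 8.5714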